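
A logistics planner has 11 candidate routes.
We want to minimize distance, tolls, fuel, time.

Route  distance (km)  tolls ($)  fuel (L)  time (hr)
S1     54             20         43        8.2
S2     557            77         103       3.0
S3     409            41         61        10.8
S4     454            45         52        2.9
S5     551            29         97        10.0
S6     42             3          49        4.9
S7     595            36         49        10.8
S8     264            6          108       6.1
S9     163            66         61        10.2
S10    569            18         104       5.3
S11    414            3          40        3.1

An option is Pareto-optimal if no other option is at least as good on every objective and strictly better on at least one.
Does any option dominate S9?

S1 vs S9: distance 54≤163, tolls 20≤66, fuel 43≤61, time 8.2≤10.2 — S1 is at least as good on every objective and strictly better on at least one, so S1 dominates S9.

Yes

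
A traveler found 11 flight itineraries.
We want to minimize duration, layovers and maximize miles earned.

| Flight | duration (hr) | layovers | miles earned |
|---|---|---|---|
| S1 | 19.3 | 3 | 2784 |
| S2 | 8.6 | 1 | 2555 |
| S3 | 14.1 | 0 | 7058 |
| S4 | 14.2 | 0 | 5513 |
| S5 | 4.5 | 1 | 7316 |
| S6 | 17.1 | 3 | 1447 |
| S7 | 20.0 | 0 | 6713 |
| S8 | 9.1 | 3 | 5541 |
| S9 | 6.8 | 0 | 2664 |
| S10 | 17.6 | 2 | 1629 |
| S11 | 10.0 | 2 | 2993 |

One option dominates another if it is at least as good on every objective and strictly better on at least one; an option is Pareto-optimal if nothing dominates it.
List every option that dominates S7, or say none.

S3

S3: duration 14.1≤20.0, layovers 0≤0, miles earned 7058≥6713 — dominates S7.
Others (S1, S2, S4, S5, S6, S8, S9, S10, S11) are each worse than S7 on at least one objective.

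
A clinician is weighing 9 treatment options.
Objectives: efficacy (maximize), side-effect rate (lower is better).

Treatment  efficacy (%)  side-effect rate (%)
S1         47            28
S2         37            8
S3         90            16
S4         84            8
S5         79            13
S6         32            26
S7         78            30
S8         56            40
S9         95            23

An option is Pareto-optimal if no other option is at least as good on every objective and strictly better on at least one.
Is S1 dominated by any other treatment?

S3 vs S1: efficacy 90≥47, side-effect rate 16≤28 — S3 is at least as good on every objective and strictly better on at least one, so S3 dominates S1.

Yes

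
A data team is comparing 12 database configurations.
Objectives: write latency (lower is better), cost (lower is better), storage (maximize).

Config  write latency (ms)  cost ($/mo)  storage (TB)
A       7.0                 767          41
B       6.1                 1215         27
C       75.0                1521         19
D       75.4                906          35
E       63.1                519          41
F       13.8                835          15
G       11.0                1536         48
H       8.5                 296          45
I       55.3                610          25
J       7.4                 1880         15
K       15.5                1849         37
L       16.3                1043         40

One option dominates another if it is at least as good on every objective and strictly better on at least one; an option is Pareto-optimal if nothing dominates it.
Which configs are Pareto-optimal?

A, B, G, H

A: not dominated.
B: not dominated (best write latency).
C: dominated by A (write latency 7.0≤75.0, cost 767≤1521, storage 41≥19).
D: dominated by A (write latency 7.0≤75.4, cost 767≤906, storage 41≥35).
E: dominated by H (write latency 8.5≤63.1, cost 296≤519, storage 45≥41).
F: dominated by A (write latency 7.0≤13.8, cost 767≤835, storage 41≥15).
G: not dominated (best storage).
H: not dominated (best cost).
I: dominated by H (write latency 8.5≤55.3, cost 296≤610, storage 45≥25).
J: dominated by A (write latency 7.0≤7.4, cost 767≤1880, storage 41≥15).
K: dominated by A (write latency 7.0≤15.5, cost 767≤1849, storage 41≥37).
L: dominated by A (write latency 7.0≤16.3, cost 767≤1043, storage 41≥40).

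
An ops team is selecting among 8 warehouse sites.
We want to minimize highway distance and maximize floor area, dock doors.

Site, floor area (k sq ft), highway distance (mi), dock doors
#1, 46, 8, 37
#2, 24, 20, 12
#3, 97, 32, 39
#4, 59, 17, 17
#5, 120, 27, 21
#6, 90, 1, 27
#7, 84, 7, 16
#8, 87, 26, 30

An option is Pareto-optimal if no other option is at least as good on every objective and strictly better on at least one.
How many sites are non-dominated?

#1: not dominated.
#2: dominated by #1 (floor area 46≥24, highway distance 8≤20, dock doors 37≥12).
#3: not dominated (best dock doors).
#4: dominated by #6 (floor area 90≥59, highway distance 1≤17, dock doors 27≥17).
#5: not dominated (best floor area).
#6: not dominated (best highway distance).
#7: dominated by #6 (floor area 90≥84, highway distance 1≤7, dock doors 27≥16).
#8: not dominated.
Pareto-optimal: #1, #3, #5, #6, #8 → 5.

5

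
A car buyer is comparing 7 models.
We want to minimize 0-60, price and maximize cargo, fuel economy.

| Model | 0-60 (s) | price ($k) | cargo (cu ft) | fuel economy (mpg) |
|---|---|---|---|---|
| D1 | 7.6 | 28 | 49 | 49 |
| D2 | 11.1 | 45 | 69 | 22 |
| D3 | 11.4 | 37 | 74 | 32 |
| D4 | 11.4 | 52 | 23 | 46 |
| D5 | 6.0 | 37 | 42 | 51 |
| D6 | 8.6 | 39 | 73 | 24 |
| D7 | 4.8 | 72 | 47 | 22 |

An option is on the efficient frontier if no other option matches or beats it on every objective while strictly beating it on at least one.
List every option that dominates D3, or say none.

none

D1: worse on cargo (49 vs 74).
D2: worse on price (45 vs 37).
D4: worse on price (52 vs 37).
D5: worse on cargo (42 vs 74).
D6: worse on price (39 vs 37).
D7: worse on price (72 vs 37).
No option dominates D3.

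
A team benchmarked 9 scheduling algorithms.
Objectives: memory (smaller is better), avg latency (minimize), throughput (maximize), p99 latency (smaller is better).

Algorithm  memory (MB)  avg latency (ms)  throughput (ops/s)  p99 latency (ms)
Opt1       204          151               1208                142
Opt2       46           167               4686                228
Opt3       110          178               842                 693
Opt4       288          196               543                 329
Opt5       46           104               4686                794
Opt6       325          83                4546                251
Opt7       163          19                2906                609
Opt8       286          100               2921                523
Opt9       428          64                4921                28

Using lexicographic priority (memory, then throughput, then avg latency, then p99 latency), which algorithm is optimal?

First minimize memory: best is 46, kept {Opt2, Opt5}.
Then maximize throughput: best is 4686, kept {Opt2, Opt5}.
Then minimize avg latency: best is 104, kept {Opt5}.

Opt5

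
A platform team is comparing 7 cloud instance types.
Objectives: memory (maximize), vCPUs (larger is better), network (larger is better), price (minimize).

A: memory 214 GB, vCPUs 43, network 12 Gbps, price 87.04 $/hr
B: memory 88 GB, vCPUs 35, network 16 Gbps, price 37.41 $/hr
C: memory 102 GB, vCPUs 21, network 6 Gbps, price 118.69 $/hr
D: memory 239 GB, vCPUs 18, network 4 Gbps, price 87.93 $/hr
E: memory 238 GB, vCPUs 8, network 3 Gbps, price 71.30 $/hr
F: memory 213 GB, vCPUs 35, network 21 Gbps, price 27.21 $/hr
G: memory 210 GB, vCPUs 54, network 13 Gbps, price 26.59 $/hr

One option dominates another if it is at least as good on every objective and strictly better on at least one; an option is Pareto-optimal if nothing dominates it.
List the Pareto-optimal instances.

A, D, E, F, G

A: not dominated.
B: dominated by F (memory 213≥88, vCPUs 35≥35, network 21≥16, price 27.21≤37.41).
C: dominated by A (memory 214≥102, vCPUs 43≥21, network 12≥6, price 87.04≤118.69).
D: not dominated (best memory).
E: not dominated.
F: not dominated (best network).
G: not dominated (best vCPUs).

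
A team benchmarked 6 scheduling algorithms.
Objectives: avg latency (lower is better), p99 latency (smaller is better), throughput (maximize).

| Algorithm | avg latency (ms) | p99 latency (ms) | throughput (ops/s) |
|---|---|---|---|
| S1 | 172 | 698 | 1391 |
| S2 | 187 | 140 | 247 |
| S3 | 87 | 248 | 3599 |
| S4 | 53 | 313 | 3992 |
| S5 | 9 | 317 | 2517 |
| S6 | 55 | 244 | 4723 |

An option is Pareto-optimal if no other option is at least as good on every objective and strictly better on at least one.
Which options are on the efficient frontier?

S2, S4, S5, S6

S1: dominated by S3 (avg latency 87≤172, p99 latency 248≤698, throughput 3599≥1391).
S2: not dominated (best p99 latency).
S3: dominated by S6 (avg latency 55≤87, p99 latency 244≤248, throughput 4723≥3599).
S4: not dominated.
S5: not dominated (best avg latency).
S6: not dominated (best throughput).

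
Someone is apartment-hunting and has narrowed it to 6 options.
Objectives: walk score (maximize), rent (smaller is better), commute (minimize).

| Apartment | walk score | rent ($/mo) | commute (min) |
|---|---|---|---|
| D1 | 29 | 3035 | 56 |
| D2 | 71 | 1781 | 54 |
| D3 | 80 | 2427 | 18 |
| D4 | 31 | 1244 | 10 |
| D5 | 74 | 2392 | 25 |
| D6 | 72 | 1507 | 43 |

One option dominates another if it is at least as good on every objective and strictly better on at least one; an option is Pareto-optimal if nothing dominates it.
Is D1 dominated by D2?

Yes

D2 vs D1: walk score 71≥29, rent 1781≤3035, commute 54≤56 — D2 is at least as good on every objective with at least one strict improvement.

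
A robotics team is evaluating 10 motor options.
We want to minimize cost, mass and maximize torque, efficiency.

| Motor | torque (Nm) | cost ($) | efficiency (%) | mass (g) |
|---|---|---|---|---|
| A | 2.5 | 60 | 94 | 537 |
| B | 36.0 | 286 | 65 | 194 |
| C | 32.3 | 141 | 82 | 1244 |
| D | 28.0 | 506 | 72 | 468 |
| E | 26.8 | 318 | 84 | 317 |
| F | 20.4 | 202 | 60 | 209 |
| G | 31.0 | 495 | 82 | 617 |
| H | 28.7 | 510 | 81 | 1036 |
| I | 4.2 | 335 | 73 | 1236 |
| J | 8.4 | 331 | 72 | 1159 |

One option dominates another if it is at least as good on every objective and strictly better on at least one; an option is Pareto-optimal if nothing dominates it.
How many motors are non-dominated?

A: not dominated (best cost).
B: not dominated (best torque).
C: not dominated.
D: not dominated.
E: not dominated.
F: not dominated.
G: not dominated.
H: dominated by G (torque 31.0≥28.7, cost 495≤510, efficiency 82≥81, mass 617≤1036).
I: dominated by E (torque 26.8≥4.2, cost 318≤335, efficiency 84≥73, mass 317≤1236).
J: dominated by E (torque 26.8≥8.4, cost 318≤331, efficiency 84≥72, mass 317≤1159).
Pareto-optimal: A, B, C, D, E, F, G → 7.

7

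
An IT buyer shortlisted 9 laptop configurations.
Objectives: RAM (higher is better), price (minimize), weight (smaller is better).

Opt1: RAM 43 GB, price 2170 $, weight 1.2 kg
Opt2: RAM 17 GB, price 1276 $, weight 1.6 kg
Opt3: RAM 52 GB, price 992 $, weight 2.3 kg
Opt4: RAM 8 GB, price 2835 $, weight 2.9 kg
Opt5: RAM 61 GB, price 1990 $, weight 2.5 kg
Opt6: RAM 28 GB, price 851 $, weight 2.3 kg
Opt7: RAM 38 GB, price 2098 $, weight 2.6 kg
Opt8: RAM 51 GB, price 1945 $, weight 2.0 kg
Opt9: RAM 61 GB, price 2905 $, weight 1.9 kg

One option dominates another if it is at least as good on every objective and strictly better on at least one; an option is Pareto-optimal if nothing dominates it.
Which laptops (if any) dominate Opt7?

Opt3: RAM 52≥38, price 992≤2098, weight 2.3≤2.6 — dominates Opt7.
Opt5: RAM 61≥38, price 1990≤2098, weight 2.5≤2.6 — dominates Opt7.
Opt8: RAM 51≥38, price 1945≤2098, weight 2.0≤2.6 — dominates Opt7.
Others (Opt1, Opt2, Opt4, Opt6, Opt9) are each worse than Opt7 on at least one objective.

Opt3, Opt5, Opt8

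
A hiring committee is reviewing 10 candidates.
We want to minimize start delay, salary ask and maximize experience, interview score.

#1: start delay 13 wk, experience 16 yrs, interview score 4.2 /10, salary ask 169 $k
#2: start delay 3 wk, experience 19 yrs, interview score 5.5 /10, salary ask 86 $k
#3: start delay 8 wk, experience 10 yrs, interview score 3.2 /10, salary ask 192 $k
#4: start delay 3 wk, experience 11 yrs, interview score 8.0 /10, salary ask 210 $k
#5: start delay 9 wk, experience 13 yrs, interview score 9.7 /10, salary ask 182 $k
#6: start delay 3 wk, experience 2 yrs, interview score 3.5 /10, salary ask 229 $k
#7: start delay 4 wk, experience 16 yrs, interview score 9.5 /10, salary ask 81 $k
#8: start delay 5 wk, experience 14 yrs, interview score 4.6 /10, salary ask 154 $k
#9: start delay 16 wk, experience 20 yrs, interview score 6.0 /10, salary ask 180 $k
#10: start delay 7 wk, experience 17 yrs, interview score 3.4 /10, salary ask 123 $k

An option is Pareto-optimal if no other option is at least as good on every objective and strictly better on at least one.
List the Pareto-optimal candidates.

#2, #4, #5, #7, #9

#1: dominated by #2 (start delay 3≤13, experience 19≥16, interview score 5.5≥4.2, salary ask 86≤169).
#2: not dominated.
#3: dominated by #2 (start delay 3≤8, experience 19≥10, interview score 5.5≥3.2, salary ask 86≤192).
#4: not dominated.
#5: not dominated (best interview score).
#6: dominated by #2 (start delay 3≤3, experience 19≥2, interview score 5.5≥3.5, salary ask 86≤229).
#7: not dominated (best salary ask).
#8: dominated by #2 (start delay 3≤5, experience 19≥14, interview score 5.5≥4.6, salary ask 86≤154).
#9: not dominated (best experience).
#10: dominated by #2 (start delay 3≤7, experience 19≥17, interview score 5.5≥3.4, salary ask 86≤123).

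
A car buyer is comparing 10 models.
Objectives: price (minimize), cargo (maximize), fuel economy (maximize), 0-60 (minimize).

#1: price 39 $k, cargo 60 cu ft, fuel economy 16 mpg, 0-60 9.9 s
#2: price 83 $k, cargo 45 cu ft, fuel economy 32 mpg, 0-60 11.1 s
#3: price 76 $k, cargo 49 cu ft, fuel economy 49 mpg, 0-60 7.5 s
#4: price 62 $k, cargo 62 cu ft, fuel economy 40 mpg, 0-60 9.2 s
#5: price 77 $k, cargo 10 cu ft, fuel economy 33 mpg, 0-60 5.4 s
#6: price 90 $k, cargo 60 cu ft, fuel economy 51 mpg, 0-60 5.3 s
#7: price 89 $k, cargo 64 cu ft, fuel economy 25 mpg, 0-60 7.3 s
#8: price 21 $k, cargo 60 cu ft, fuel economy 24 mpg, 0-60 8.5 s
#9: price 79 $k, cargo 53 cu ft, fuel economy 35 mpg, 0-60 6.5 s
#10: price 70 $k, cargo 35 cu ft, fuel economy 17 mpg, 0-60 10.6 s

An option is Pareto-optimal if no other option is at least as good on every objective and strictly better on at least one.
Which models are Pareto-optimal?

#1: dominated by #8 (price 21≤39, cargo 60≥60, fuel economy 24≥16, 0-60 8.5≤9.9).
#2: dominated by #3 (price 76≤83, cargo 49≥45, fuel economy 49≥32, 0-60 7.5≤11.1).
#3: not dominated.
#4: not dominated.
#5: not dominated.
#6: not dominated (best fuel economy).
#7: not dominated (best cargo).
#8: not dominated (best price).
#9: not dominated.
#10: dominated by #4 (price 62≤70, cargo 62≥35, fuel economy 40≥17, 0-60 9.2≤10.6).

#3, #4, #5, #6, #7, #8, #9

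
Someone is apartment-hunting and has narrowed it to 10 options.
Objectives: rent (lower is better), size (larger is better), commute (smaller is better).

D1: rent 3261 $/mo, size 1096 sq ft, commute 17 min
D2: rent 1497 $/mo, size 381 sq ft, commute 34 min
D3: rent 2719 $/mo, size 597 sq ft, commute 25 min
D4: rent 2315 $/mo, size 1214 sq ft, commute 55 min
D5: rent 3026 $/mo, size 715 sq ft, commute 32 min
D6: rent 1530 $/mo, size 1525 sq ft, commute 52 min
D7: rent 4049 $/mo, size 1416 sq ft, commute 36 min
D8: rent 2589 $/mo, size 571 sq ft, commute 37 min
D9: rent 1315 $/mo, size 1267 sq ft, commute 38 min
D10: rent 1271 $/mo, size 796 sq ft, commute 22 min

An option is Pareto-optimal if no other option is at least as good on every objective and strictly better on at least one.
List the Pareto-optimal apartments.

D1: not dominated (best commute).
D2: dominated by D10 (rent 1271≤1497, size 796≥381, commute 22≤34).
D3: dominated by D10 (rent 1271≤2719, size 796≥597, commute 22≤25).
D4: dominated by D6 (rent 1530≤2315, size 1525≥1214, commute 52≤55).
D5: dominated by D10 (rent 1271≤3026, size 796≥715, commute 22≤32).
D6: not dominated (best size).
D7: not dominated.
D8: dominated by D10 (rent 1271≤2589, size 796≥571, commute 22≤37).
D9: not dominated.
D10: not dominated (best rent).

D1, D6, D7, D9, D10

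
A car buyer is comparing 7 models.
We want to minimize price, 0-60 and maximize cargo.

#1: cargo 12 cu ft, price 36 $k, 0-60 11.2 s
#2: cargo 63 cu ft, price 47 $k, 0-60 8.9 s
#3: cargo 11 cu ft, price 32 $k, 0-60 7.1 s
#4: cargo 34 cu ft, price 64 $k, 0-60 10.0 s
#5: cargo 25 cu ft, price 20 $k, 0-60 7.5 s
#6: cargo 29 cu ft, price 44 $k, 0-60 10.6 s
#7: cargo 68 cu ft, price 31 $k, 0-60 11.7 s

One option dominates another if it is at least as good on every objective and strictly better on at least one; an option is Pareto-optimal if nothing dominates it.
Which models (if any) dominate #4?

#2

#2: cargo 63≥34, price 47≤64, 0-60 8.9≤10.0 — dominates #4.
Others (#1, #3, #5, #6, #7) are each worse than #4 on at least one objective.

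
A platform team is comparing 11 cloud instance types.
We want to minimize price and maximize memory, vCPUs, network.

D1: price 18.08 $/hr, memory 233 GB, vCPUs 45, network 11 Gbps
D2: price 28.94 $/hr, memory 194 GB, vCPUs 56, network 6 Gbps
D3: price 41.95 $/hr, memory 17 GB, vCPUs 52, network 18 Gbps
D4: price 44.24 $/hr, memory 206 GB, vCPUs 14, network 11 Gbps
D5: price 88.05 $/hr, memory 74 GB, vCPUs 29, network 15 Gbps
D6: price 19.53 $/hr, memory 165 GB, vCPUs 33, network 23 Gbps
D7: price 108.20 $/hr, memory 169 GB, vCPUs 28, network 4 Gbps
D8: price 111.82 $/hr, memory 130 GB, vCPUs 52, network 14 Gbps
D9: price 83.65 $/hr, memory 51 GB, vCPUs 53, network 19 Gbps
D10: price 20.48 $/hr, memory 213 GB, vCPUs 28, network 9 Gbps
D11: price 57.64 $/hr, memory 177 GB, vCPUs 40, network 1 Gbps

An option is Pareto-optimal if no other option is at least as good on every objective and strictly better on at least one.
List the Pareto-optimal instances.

D1, D2, D3, D6, D8, D9

D1: not dominated (best price).
D2: not dominated (best vCPUs).
D3: not dominated.
D4: dominated by D1 (price 18.08≤44.24, memory 233≥206, vCPUs 45≥14, network 11≥11).
D5: dominated by D6 (price 19.53≤88.05, memory 165≥74, vCPUs 33≥29, network 23≥15).
D6: not dominated (best network).
D7: dominated by D1 (price 18.08≤108.20, memory 233≥169, vCPUs 45≥28, network 11≥4).
D8: not dominated.
D9: not dominated.
D10: dominated by D1 (price 18.08≤20.48, memory 233≥213, vCPUs 45≥28, network 11≥9).
D11: dominated by D1 (price 18.08≤57.64, memory 233≥177, vCPUs 45≥40, network 11≥1).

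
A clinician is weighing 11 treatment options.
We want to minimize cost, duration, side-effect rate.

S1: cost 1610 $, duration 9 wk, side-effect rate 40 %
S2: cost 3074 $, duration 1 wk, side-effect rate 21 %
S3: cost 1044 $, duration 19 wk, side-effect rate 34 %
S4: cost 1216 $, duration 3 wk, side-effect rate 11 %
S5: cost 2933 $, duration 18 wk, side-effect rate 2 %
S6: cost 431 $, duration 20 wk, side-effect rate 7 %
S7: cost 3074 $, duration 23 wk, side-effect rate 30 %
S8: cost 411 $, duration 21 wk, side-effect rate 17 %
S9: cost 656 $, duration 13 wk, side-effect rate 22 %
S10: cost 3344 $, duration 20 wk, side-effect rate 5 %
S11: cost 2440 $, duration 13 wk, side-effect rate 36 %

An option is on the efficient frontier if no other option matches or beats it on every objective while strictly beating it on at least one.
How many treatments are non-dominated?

6

S1: dominated by S4 (cost 1216≤1610, duration 3≤9, side-effect rate 11≤40).
S2: not dominated (best duration).
S3: dominated by S9 (cost 656≤1044, duration 13≤19, side-effect rate 22≤34).
S4: not dominated.
S5: not dominated (best side-effect rate).
S6: not dominated.
S7: dominated by S2 (cost 3074≤3074, duration 1≤23, side-effect rate 21≤30).
S8: not dominated (best cost).
S9: not dominated.
S10: dominated by S5 (cost 2933≤3344, duration 18≤20, side-effect rate 2≤5).
S11: dominated by S4 (cost 1216≤2440, duration 3≤13, side-effect rate 11≤36).
Pareto-optimal: S2, S4, S5, S6, S8, S9 → 6.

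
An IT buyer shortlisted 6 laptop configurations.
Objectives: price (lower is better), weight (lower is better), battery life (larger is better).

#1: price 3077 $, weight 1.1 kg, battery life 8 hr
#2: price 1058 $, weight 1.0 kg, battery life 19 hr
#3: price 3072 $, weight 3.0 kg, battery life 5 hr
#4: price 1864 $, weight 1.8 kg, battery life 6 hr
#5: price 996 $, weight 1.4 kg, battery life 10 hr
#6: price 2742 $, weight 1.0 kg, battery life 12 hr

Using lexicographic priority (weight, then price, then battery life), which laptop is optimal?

#2

First minimize weight: best is 1.0, kept {#2, #6}.
Then minimize price: best is 1058, kept {#2}.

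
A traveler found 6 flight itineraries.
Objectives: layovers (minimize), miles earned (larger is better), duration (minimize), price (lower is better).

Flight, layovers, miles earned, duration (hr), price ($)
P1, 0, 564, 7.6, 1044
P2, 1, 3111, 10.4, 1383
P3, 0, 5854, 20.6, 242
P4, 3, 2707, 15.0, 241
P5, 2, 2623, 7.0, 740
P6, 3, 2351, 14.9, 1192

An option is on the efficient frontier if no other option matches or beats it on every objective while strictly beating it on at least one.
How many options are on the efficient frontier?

P1: not dominated.
P2: not dominated.
P3: not dominated (best miles earned).
P4: not dominated (best price).
P5: not dominated (best duration).
P6: dominated by P5 (layovers 2≤3, miles earned 2623≥2351, duration 7.0≤14.9, price 740≤1192).
Pareto-optimal: P1, P2, P3, P4, P5 → 5.

5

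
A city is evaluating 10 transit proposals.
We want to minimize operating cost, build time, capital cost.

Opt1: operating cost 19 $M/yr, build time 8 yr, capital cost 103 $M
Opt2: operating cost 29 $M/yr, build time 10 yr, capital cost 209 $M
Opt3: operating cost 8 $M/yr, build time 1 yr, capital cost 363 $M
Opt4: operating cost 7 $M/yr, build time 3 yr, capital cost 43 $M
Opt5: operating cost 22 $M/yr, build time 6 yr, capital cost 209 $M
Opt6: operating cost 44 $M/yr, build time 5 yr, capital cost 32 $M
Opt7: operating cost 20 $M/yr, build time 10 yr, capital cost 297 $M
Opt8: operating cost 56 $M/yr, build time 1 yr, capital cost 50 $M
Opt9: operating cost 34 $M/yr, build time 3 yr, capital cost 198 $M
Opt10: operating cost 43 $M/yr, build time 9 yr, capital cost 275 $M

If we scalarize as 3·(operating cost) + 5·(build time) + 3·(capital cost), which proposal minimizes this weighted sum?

Opt4

Opt1: 3·19 + 5·8 + 3·103 = 406
Opt2: 3·29 + 5·10 + 3·209 = 764
Opt3: 3·8 + 5·1 + 3·363 = 1118
Opt4: 3·7 + 5·3 + 3·43 = 165
Opt5: 3·22 + 5·6 + 3·209 = 723
Opt6: 3·44 + 5·5 + 3·32 = 253
Opt7: 3·20 + 5·10 + 3·297 = 1001
Opt8: 3·56 + 5·1 + 3·50 = 323
Opt9: 3·34 + 5·3 + 3·198 = 711
Opt10: 3·43 + 5·9 + 3·275 = 999
Lowest: Opt4 at 165.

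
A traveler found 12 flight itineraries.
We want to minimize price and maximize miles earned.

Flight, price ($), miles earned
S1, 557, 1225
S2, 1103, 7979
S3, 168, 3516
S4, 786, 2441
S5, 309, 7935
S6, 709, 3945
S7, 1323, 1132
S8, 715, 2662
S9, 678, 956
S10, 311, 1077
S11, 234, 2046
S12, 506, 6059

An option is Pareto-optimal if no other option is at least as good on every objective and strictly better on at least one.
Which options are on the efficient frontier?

S2, S3, S5

S1: dominated by S3 (price 168≤557, miles earned 3516≥1225).
S2: not dominated (best miles earned).
S3: not dominated (best price).
S4: dominated by S3 (price 168≤786, miles earned 3516≥2441).
S5: not dominated.
S6: dominated by S5 (price 309≤709, miles earned 7935≥3945).
S7: dominated by S1 (price 557≤1323, miles earned 1225≥1132).
S8: dominated by S3 (price 168≤715, miles earned 3516≥2662).
S9: dominated by S1 (price 557≤678, miles earned 1225≥956).
S10: dominated by S3 (price 168≤311, miles earned 3516≥1077).
S11: dominated by S3 (price 168≤234, miles earned 3516≥2046).
S12: dominated by S5 (price 309≤506, miles earned 7935≥6059).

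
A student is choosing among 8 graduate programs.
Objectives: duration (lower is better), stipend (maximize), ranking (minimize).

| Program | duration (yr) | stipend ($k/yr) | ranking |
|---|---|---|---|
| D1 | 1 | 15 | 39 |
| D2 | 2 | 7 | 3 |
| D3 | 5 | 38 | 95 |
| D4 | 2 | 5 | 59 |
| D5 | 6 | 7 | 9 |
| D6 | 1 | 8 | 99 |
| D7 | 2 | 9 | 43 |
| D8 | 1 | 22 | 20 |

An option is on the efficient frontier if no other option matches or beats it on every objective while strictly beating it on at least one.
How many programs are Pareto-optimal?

3

D1: dominated by D8 (duration 1≤1, stipend 22≥15, ranking 20≤39).
D2: not dominated (best ranking).
D3: not dominated (best stipend).
D4: dominated by D1 (duration 1≤2, stipend 15≥5, ranking 39≤59).
D5: dominated by D2 (duration 2≤6, stipend 7≥7, ranking 3≤9).
D6: dominated by D1 (duration 1≤1, stipend 15≥8, ranking 39≤99).
D7: dominated by D1 (duration 1≤2, stipend 15≥9, ranking 39≤43).
D8: not dominated.
Pareto-optimal: D2, D3, D8 → 3.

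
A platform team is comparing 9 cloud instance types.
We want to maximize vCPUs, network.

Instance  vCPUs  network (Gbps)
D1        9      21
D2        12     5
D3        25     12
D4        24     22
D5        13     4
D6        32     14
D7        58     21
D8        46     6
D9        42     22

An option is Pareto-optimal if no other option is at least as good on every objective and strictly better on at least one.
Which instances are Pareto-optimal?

D1: dominated by D4 (vCPUs 24≥9, network 22≥21).
D2: dominated by D3 (vCPUs 25≥12, network 12≥5).
D3: dominated by D6 (vCPUs 32≥25, network 14≥12).
D4: dominated by D9 (vCPUs 42≥24, network 22≥22).
D5: dominated by D3 (vCPUs 25≥13, network 12≥4).
D6: dominated by D7 (vCPUs 58≥32, network 21≥14).
D7: not dominated (best vCPUs).
D8: dominated by D7 (vCPUs 58≥46, network 21≥6).
D9: not dominated.

D7, D9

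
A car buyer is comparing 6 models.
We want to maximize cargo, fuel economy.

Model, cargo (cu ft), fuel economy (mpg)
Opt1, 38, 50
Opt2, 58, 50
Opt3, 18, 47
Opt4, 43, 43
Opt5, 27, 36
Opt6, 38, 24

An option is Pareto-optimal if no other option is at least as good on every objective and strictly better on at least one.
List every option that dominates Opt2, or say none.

none

Opt1: worse on cargo (38 vs 58).
Opt3: worse on cargo (18 vs 58).
Opt4: worse on cargo (43 vs 58).
Opt5: worse on cargo (27 vs 58).
Opt6: worse on cargo (38 vs 58).
No option dominates Opt2.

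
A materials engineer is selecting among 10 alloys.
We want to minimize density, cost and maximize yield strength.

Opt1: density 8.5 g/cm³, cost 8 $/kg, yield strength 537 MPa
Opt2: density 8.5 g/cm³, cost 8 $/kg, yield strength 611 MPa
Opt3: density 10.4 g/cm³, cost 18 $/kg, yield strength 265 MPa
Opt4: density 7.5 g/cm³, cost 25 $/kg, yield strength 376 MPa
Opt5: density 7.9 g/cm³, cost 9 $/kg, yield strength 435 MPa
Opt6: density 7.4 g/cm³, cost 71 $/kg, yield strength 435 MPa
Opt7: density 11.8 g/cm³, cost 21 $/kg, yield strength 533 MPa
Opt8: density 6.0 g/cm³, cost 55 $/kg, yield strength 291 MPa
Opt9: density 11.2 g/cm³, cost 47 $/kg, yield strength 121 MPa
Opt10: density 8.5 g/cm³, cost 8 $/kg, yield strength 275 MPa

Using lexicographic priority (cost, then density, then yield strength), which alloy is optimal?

Opt2

First minimize cost: best is 8, kept {Opt1, Opt2, Opt10}.
Then minimize density: best is 8.5, kept {Opt1, Opt2, Opt10}.
Then maximize yield strength: best is 611, kept {Opt2}.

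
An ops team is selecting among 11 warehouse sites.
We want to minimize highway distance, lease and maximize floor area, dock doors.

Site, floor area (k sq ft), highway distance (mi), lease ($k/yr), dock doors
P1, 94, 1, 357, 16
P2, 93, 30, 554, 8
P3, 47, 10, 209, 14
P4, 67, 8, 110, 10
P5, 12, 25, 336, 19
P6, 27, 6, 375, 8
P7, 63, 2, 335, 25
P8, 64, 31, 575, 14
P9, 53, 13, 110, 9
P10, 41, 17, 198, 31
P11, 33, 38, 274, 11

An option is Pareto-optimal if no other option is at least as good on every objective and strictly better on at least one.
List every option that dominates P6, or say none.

P1: floor area 94≥27, highway distance 1≤6, lease 357≤375, dock doors 16≥8 — dominates P6.
P7: floor area 63≥27, highway distance 2≤6, lease 335≤375, dock doors 25≥8 — dominates P6.
Others (P2, P3, P4, P5, P8, P9, P10, P11) are each worse than P6 on at least one objective.

P1, P7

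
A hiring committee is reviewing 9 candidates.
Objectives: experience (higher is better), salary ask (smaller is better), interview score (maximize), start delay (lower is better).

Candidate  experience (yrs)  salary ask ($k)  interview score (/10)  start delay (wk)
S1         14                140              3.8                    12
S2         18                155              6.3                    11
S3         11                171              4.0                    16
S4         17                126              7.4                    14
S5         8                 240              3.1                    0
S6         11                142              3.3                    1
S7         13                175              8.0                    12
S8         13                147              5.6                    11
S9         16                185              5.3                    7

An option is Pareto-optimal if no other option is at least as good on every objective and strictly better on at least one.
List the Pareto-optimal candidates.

S1: not dominated.
S2: not dominated (best experience).
S3: dominated by S2 (experience 18≥11, salary ask 155≤171, interview score 6.3≥4.0, start delay 11≤16).
S4: not dominated (best salary ask).
S5: not dominated (best start delay).
S6: not dominated.
S7: not dominated (best interview score).
S8: not dominated.
S9: not dominated.

S1, S2, S4, S5, S6, S7, S8, S9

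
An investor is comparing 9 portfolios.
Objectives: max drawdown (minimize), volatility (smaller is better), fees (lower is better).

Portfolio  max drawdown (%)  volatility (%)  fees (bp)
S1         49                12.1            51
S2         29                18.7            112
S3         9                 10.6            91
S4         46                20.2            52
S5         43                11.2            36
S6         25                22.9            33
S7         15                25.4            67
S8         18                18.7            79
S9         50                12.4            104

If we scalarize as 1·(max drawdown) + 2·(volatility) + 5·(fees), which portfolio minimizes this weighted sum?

S1: 1·49 + 2·12.1 + 5·51 = 328.2
S2: 1·29 + 2·18.7 + 5·112 = 626.4
S3: 1·9 + 2·10.6 + 5·91 = 485.2
S4: 1·46 + 2·20.2 + 5·52 = 346.4
S5: 1·43 + 2·11.2 + 5·36 = 245.4
S6: 1·25 + 2·22.9 + 5·33 = 235.8
S7: 1·15 + 2·25.4 + 5·67 = 400.8
S8: 1·18 + 2·18.7 + 5·79 = 450.4
S9: 1·50 + 2·12.4 + 5·104 = 594.8
Lowest: S6 at 235.8.

S6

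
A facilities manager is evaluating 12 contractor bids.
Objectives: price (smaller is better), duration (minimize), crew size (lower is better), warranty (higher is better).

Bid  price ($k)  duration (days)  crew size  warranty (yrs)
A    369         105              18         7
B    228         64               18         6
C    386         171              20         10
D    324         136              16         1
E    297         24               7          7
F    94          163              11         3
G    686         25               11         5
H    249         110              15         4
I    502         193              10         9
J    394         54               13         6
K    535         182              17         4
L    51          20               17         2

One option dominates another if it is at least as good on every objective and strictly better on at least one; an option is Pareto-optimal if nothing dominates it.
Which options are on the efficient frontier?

A: dominated by E (price 297≤369, duration 24≤105, crew size 7≤18, warranty 7≥7).
B: not dominated.
C: not dominated (best warranty).
D: dominated by E (price 297≤324, duration 24≤136, crew size 7≤16, warranty 7≥1).
E: not dominated (best crew size).
F: not dominated.
G: dominated by E (price 297≤686, duration 24≤25, crew size 7≤11, warranty 7≥5).
H: not dominated.
I: not dominated.
J: dominated by E (price 297≤394, duration 24≤54, crew size 7≤13, warranty 7≥6).
K: dominated by E (price 297≤535, duration 24≤182, crew size 7≤17, warranty 7≥4).
L: not dominated (best price).

B, C, E, F, H, I, L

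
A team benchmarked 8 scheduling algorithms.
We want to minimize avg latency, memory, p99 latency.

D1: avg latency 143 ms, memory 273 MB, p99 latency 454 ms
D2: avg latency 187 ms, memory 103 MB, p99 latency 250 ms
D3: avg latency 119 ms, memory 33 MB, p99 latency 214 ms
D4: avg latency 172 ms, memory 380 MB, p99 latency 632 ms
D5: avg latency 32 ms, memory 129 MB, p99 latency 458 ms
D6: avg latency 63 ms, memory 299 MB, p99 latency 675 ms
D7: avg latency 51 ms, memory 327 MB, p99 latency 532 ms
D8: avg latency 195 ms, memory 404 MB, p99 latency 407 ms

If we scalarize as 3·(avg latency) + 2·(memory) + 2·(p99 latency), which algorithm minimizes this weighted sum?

D3

D1: 3·143 + 2·273 + 2·454 = 1883
D2: 3·187 + 2·103 + 2·250 = 1267
D3: 3·119 + 2·33 + 2·214 = 851
D4: 3·172 + 2·380 + 2·632 = 2540
D5: 3·32 + 2·129 + 2·458 = 1270
D6: 3·63 + 2·299 + 2·675 = 2137
D7: 3·51 + 2·327 + 2·532 = 1871
D8: 3·195 + 2·404 + 2·407 = 2207
Lowest: D3 at 851.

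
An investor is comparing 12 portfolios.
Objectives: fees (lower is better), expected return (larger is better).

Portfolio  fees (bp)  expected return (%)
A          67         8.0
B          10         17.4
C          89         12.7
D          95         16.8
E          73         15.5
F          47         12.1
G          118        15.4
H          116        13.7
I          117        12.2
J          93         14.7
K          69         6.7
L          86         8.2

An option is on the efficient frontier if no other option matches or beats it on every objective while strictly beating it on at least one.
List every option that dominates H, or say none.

B, D, E, J

B: fees 10≤116, expected return 17.4≥13.7 — dominates H.
D: fees 95≤116, expected return 16.8≥13.7 — dominates H.
E: fees 73≤116, expected return 15.5≥13.7 — dominates H.
J: fees 93≤116, expected return 14.7≥13.7 — dominates H.
Others (A, C, F, G, I, K, L) are each worse than H on at least one objective.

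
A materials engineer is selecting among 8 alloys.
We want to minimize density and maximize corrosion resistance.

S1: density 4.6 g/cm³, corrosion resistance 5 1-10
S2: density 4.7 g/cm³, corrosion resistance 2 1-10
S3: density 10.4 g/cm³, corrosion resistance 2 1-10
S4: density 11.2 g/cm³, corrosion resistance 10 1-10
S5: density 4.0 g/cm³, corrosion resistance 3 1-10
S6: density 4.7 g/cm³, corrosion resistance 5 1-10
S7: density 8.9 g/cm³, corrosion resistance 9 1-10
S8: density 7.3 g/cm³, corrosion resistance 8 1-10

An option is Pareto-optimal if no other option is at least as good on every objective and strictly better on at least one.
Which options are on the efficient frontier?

S1, S4, S5, S7, S8

S1: not dominated.
S2: dominated by S1 (density 4.6≤4.7, corrosion resistance 5≥2).
S3: dominated by S1 (density 4.6≤10.4, corrosion resistance 5≥2).
S4: not dominated (best corrosion resistance).
S5: not dominated (best density).
S6: dominated by S1 (density 4.6≤4.7, corrosion resistance 5≥5).
S7: not dominated.
S8: not dominated.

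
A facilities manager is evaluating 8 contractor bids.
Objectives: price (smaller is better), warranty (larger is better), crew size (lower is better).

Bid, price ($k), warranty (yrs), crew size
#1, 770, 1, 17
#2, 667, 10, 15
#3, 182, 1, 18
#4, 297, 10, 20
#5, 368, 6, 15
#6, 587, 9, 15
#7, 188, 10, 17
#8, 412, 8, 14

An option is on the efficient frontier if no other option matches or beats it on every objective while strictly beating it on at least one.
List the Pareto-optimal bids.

#1: dominated by #2 (price 667≤770, warranty 10≥1, crew size 15≤17).
#2: not dominated.
#3: not dominated (best price).
#4: dominated by #7 (price 188≤297, warranty 10≥10, crew size 17≤20).
#5: not dominated.
#6: not dominated.
#7: not dominated.
#8: not dominated (best crew size).

#2, #3, #5, #6, #7, #8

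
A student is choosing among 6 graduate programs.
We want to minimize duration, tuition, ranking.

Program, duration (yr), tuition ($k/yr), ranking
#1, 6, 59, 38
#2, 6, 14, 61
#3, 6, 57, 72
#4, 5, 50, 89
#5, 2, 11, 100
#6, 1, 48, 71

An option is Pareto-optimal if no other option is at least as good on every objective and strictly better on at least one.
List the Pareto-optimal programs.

#1, #2, #5, #6

#1: not dominated (best ranking).
#2: not dominated.
#3: dominated by #2 (duration 6≤6, tuition 14≤57, ranking 61≤72).
#4: dominated by #6 (duration 1≤5, tuition 48≤50, ranking 71≤89).
#5: not dominated (best tuition).
#6: not dominated (best duration).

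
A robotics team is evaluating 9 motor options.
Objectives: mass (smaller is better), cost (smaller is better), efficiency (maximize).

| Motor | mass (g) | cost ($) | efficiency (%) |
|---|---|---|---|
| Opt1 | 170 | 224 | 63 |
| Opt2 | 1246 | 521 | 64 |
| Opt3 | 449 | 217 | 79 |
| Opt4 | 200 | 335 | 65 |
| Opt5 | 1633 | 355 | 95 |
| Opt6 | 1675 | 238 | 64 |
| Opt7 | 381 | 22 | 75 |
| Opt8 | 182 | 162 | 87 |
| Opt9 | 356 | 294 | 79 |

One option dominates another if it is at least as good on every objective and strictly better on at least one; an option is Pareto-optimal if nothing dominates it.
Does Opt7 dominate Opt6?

Opt7 vs Opt6: mass 381≤1675, cost 22≤238, efficiency 75≥64 — Opt7 is at least as good on every objective with at least one strict improvement.

Yes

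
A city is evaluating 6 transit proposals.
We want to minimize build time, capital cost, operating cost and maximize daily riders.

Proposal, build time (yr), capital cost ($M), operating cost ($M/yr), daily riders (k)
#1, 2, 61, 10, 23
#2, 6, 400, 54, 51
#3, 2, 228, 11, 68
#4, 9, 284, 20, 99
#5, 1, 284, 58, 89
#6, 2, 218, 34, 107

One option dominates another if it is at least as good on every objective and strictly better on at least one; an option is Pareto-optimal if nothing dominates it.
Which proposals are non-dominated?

#1, #3, #4, #5, #6

#1: not dominated (best capital cost).
#2: dominated by #3 (build time 2≤6, capital cost 228≤400, operating cost 11≤54, daily riders 68≥51).
#3: not dominated.
#4: not dominated.
#5: not dominated (best build time).
#6: not dominated (best daily riders).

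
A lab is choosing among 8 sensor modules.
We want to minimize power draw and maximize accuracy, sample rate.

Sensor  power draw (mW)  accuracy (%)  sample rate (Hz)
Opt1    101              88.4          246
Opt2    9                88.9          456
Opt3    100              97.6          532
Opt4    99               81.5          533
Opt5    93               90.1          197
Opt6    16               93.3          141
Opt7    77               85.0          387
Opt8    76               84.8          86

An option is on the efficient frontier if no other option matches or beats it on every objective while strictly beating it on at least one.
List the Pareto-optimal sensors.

Opt1: dominated by Opt2 (power draw 9≤101, accuracy 88.9≥88.4, sample rate 456≥246).
Opt2: not dominated (best power draw).
Opt3: not dominated (best accuracy).
Opt4: not dominated (best sample rate).
Opt5: not dominated.
Opt6: not dominated.
Opt7: dominated by Opt2 (power draw 9≤77, accuracy 88.9≥85.0, sample rate 456≥387).
Opt8: dominated by Opt2 (power draw 9≤76, accuracy 88.9≥84.8, sample rate 456≥86).

Opt2, Opt3, Opt4, Opt5, Opt6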